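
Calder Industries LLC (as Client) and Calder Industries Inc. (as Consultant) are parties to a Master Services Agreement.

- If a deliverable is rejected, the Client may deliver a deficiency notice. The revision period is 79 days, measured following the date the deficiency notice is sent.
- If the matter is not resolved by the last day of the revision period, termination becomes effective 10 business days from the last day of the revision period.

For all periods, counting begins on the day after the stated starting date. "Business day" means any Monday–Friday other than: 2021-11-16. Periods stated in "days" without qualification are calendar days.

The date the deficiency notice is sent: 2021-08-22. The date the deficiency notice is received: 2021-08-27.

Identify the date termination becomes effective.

2021-11-24

Adding 79 calendar days to 2021-08-22 gives 2021-11-09, which is the last day of the revision period.
The date termination becomes effective: counting 10 business days from Tuesday, 2021-11-09 (Nov 10, Nov 11, Nov 12, Nov 15, Nov 17, Nov 18, Nov 19, Nov 22, Nov 23, Nov 24, skipping weekends and the listed holiday on Nov 16) reaches Wednesday, 2021-11-24.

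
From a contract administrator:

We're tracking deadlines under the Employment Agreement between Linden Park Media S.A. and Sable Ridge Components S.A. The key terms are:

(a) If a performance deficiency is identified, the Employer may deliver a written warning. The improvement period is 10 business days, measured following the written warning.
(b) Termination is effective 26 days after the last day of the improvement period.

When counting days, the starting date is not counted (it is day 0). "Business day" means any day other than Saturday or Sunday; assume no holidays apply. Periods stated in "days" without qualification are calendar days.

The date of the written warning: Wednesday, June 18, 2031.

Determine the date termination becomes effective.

The last day of the improvement period: 10 business days after Wednesday, June 18, 2031, skipping weekends — Jun 19, Jun 20, Jun 23, Jun 24, Jun 25, Jun 26, Jun 27, Jun 30, Jul 1, Jul 2 — lands on Wednesday, July 2, 2031.
The date termination becomes effective: 26 calendar days after July 2, 2031 is July 28, 2031.

July 28, 2031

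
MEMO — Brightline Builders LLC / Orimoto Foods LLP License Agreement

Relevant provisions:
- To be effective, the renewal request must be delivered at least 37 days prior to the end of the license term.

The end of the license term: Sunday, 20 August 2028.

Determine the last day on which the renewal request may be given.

20 August 2028 minus 37 days is 14 July 2028.

14 July 2028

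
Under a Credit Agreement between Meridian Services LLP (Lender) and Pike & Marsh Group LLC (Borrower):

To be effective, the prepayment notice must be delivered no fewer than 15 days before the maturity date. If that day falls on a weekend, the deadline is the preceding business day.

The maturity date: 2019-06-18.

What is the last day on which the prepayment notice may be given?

2019-06-03

Counting back 15 calendar days from 2019-06-18 gives 2019-06-03. That is a Monday, so no adjustment is needed.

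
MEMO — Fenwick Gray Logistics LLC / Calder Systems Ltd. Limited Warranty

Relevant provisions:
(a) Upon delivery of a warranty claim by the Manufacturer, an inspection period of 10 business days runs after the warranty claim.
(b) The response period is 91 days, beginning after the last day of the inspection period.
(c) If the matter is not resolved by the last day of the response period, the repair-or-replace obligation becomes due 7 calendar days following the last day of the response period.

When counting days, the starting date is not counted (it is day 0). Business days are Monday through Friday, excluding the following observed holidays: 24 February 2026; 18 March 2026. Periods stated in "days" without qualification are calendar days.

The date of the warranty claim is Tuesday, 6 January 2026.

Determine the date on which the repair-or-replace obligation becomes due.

28 April 2026

From Tuesday, 6 January 2026, 10 business days (Jan 7, Jan 8, Jan 9, Jan 12, Jan 13, Jan 14, Jan 15, Jan 16, Jan 19, Jan 20, skipping weekends) brings us to Tuesday, 20 January 2026, which is the last day of the inspection period.
The last day of the response period: 20 January 2026 + 91 days = 21 April 2026.
The date on which the repair-or-replace obligation becomes due: 7 calendar days after 21 April 2026 is 28 April 2026.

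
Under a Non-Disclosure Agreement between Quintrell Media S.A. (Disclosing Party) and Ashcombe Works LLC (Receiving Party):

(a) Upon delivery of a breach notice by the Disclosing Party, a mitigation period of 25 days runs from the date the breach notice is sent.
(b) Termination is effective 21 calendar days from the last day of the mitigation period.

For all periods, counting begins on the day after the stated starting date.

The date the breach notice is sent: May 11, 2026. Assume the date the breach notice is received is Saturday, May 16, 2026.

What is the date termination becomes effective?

The last day of the mitigation period: May 11, 2026 + 25 days = June 5, 2026.
Adding 21 calendar days to June 5, 2026 gives June 26, 2026, which is the date termination becomes effective.

June 26, 2026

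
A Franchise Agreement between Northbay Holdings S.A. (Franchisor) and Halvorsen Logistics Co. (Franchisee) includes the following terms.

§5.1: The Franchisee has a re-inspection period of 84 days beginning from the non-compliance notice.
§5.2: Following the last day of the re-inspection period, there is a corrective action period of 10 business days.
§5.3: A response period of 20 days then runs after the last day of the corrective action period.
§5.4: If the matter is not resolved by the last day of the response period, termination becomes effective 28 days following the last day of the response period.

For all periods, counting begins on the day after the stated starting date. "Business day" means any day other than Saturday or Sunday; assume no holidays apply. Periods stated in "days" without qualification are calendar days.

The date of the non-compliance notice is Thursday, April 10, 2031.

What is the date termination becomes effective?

September 3, 2031

The last day of the re-inspection period: 84 calendar days after April 10, 2031 is July 3, 2031.
The last day of the corrective action period: 10 business days after Thursday, July 3, 2031, skipping weekends — Jul 4, Jul 7, Jul 8, Jul 9, Jul 10, Jul 11, Jul 14, Jul 15, Jul 16, Jul 17 — lands on Thursday, July 17, 2031.
The last day of the response period: 20 calendar days after July 17, 2031 is August 6, 2031.
The date termination becomes effective: 28 calendar days after August 6, 2031 is September 3, 2031.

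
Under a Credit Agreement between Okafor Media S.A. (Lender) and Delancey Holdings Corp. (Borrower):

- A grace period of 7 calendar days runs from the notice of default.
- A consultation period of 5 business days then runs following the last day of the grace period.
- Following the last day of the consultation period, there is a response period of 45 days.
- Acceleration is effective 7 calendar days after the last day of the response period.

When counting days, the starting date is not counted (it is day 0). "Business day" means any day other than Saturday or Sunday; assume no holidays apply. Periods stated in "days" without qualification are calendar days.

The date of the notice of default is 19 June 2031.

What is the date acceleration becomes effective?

24 August 2031

Adding 7 calendar days to 19 June 2031 gives 26 June 2031, which is the last day of the grace period.
From Thursday, 26 June 2031, 5 business days (Jun 27, Jun 30, Jul 1, Jul 2, Jul 3, skipping weekends) brings us to Thursday, 3 July 2031, which is the last day of the consultation period.
Adding 45 calendar days to 3 July 2031 gives 17 August 2031, which is the last day of the response period.
The date acceleration becomes effective: 17 August 2031 + 7 days = 24 August 2031.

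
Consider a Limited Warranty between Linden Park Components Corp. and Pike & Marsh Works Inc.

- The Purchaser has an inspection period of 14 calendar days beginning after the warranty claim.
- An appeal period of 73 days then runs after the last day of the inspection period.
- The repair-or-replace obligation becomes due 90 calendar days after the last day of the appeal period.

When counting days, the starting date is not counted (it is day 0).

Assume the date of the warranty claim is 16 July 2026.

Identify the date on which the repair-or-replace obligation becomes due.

9 January 2027

Adding 14 calendar days to 16 July 2026 gives 30 July 2026, which is the last day of the inspection period.
The last day of the appeal period: 30 July 2026 + 73 days = 11 October 2026.
Adding 90 calendar days to 11 October 2026 gives 9 January 2027, which is the date on which the repair-or-replace obligation becomes due.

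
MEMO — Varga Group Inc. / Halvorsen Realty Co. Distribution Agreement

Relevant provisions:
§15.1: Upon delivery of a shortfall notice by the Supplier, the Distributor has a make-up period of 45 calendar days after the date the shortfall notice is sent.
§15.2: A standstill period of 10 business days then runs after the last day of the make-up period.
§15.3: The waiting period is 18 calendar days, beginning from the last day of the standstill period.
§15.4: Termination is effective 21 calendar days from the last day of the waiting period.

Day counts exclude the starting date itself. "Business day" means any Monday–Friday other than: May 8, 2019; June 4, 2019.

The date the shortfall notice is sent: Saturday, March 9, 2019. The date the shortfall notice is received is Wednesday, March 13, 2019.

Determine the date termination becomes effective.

June 15, 2019

The last day of the make-up period: 45 calendar days after March 9, 2019 is April 23, 2019.
The last day of the standstill period: 10 business days after Tuesday, April 23, 2019, skipping weekends — Apr 24, Apr 25, Apr 26, Apr 29, Apr 30, May 1, May 2, May 3, May 6, May 7 — lands on Tuesday, May 7, 2019.
The last day of the waiting period: 18 calendar days after May 7, 2019 is May 25, 2019.
The date termination becomes effective: 21 calendar days after May 25, 2019 is June 15, 2019.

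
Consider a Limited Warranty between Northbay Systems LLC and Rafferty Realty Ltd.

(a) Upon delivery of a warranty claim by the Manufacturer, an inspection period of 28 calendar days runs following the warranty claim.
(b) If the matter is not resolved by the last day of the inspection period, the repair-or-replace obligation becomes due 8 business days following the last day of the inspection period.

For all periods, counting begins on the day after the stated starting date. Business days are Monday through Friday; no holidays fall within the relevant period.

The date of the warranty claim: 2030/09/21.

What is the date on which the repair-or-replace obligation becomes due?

The last day of the inspection period: 2030/09/21 + 28 days = 2030/10/19.
From Saturday, 2030/10/19, 8 business days (Oct 21, Oct 22, Oct 23, Oct 24, Oct 25, Oct 28, Oct 29, Oct 30, skipping weekends) brings us to Wednesday, 2030/10/30, which is the date on which the repair-or-replace obligation becomes due.

2030/10/30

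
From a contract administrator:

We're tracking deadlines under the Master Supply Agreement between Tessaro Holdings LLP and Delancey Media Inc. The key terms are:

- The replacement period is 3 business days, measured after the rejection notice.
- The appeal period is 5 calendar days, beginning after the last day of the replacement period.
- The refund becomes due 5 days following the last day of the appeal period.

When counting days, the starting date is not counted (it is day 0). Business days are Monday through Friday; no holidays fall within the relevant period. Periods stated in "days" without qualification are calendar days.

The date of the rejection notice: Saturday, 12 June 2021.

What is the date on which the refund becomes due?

26 June 2021

From Saturday, 12 June 2021, 3 business days (Jun 14, Jun 15, Jun 16, skipping weekends) brings us to Wednesday, 16 June 2021, which is the last day of the replacement period.
The last day of the appeal period: 16 June 2021 + 5 days = 21 June 2021.
Adding 5 calendar days to 21 June 2021 gives 26 June 2021, which is the date on which the refund becomes due.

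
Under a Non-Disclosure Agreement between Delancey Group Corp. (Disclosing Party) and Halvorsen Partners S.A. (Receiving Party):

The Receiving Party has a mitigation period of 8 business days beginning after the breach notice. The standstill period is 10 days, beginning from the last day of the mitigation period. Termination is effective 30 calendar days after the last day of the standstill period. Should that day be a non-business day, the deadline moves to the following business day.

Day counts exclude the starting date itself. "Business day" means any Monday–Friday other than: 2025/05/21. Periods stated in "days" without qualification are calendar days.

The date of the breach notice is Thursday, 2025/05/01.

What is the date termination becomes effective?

2025/06/23

From Thursday, 2025/05/01, 8 business days (May 2, May 5, May 6, May 7, May 8, May 9, May 12, May 13, skipping weekends) brings us to Tuesday, 2025/05/13, which is the last day of the mitigation period.
The last day of the standstill period: 10 calendar days after 2025/05/13 is 2025/05/23.
The date termination becomes effective: 2025/05/23 + 30 days = 2025/06/22. That falls on a Sunday, so it rolls to the next business day, Monday, 2025/06/23.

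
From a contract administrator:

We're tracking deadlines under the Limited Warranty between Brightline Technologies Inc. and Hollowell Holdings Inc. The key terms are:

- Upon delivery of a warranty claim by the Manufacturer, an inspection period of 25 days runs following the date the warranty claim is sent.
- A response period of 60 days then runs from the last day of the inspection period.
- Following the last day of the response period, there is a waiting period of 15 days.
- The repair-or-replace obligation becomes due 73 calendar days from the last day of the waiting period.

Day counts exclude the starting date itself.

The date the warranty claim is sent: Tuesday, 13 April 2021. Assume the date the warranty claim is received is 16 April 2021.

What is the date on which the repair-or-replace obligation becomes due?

Adding 25 calendar days to 13 April 2021 gives 8 May 2021, which is the last day of the inspection period.
The last day of the response period: 60 calendar days after 8 May 2021 is 7 July 2021.
The last day of the waiting period: 7 July 2021 + 15 days = 22 July 2021.
The date on which the repair-or-replace obligation becomes due: 73 calendar days after 22 July 2021 is 3 October 2021.

3 October 2021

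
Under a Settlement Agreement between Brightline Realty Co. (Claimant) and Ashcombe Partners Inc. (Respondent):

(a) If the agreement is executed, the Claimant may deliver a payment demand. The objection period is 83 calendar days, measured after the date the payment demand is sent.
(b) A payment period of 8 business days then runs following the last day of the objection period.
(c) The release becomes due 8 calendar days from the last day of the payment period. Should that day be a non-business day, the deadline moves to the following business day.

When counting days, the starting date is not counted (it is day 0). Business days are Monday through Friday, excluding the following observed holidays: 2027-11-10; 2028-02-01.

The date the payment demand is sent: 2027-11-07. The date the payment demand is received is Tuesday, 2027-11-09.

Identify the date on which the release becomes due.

The last day of the objection period: 83 calendar days after 2027-11-07 is 2028-01-29.
The last day of the payment period: counting 8 business days from Saturday, 2028-01-29 (Jan 31, Feb 2, Feb 3, Feb 4, Feb 7, Feb 8, Feb 9, Feb 10, skipping weekends and the listed holiday on Feb 1) reaches Thursday, 2028-02-10.
The date on which the release becomes due: 8 calendar days after 2028-02-10 is 2028-02-18. 2028-02-18 is a Friday and is not a listed holiday, so no roll-forward applies.

2028-02-18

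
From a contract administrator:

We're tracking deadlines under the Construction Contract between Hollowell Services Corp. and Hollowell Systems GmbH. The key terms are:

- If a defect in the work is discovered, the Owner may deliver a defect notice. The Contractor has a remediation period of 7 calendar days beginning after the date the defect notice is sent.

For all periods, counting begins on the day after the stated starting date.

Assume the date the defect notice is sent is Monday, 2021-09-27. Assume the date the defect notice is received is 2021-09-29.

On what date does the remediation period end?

The last day of the remediation period: 7 calendar days after 2021-09-27 is 2021-10-04.

2021-10-04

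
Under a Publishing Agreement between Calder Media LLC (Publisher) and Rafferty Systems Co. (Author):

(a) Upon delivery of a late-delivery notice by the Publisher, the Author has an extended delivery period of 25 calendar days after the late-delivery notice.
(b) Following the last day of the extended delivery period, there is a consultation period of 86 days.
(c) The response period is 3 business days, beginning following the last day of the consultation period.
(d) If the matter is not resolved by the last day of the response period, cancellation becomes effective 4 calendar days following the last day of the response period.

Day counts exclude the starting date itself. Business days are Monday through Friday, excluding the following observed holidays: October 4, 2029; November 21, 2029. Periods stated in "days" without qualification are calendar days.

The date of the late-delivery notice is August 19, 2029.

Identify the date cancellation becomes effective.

The last day of the extended delivery period: August 19, 2029 + 25 days = September 13, 2029.
The last day of the consultation period: September 13, 2029 + 86 days = December 8, 2029.
The last day of the response period: 3 business days after Saturday, December 8, 2029, skipping weekends — Dec 10, Dec 11, Dec 12 — lands on Wednesday, December 12, 2029.
The date cancellation becomes effective: 4 calendar days after December 12, 2029 is December 16, 2029.

December 16, 2029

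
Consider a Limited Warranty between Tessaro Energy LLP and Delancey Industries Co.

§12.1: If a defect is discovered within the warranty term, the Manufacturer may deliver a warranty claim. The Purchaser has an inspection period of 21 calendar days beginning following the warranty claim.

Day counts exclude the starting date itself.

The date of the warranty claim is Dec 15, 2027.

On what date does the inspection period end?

Jan 5, 2028

Adding 21 calendar days to Dec 15, 2027 gives Jan 5, 2028, which is the last day of the inspection period.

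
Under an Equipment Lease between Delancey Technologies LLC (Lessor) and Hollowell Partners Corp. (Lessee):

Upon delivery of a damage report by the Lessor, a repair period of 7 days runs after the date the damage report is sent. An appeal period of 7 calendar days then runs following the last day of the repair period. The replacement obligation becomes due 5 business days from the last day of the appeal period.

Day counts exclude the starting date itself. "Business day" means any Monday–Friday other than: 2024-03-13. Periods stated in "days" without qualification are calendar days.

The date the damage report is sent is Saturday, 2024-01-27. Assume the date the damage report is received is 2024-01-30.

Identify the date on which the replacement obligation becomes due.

2024-02-16

The last day of the repair period: 2024-01-27 + 7 days = 2024-02-03.
Adding 7 calendar days to 2024-02-03 gives 2024-02-10, which is the last day of the appeal period.
The date on which the replacement obligation becomes due: 5 business days after Saturday, 2024-02-10, skipping weekends — Feb 12, Feb 13, Feb 14, Feb 15, Feb 16 — lands on Friday, 2024-02-16.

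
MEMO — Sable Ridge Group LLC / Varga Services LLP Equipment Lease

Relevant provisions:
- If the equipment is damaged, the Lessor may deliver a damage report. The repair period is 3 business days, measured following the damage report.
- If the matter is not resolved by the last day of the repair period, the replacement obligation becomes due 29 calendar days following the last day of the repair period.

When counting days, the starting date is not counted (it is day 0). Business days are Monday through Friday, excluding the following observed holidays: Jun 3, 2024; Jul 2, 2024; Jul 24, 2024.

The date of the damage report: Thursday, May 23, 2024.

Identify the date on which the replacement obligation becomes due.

Jun 26, 2024

From Thursday, May 23, 2024, 3 business days (May 24, May 27, May 28, skipping weekends) brings us to Tuesday, May 28, 2024, which is the last day of the repair period.
The date on which the replacement obligation becomes due: 29 calendar days after May 28, 2024 is Jun 26, 2024.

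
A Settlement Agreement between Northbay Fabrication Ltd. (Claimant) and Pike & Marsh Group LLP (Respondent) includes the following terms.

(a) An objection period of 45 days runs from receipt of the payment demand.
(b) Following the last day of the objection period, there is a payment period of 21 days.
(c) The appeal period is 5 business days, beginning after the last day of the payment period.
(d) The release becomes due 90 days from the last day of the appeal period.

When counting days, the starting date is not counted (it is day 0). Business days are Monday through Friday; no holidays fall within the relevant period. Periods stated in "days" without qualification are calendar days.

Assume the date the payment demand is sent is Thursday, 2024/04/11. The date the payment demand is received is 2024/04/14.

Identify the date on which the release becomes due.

The last day of the objection period: 2024/04/14 + 45 days = 2024/05/29.
Adding 21 calendar days to 2024/05/29 gives 2024/06/19, which is the last day of the payment period.
The last day of the appeal period: counting 5 business days from Wednesday, 2024/06/19 (Jun 20, Jun 21, Jun 24, Jun 25, Jun 26, skipping weekends) reaches Wednesday, 2024/06/26.
Adding 90 calendar days to 2024/06/26 gives 2024/09/24, which is the date on which the release becomes due.

2024/09/24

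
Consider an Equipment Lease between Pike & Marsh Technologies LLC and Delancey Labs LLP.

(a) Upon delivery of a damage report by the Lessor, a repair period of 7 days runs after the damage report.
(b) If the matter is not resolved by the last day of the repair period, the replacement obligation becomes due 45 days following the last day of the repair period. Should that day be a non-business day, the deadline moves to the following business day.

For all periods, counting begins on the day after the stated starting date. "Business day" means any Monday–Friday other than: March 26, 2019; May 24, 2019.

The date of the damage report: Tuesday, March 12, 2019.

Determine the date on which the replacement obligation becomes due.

May 3, 2019

The last day of the repair period: March 12, 2019 + 7 days = March 19, 2019.
The date on which the replacement obligation becomes due: 45 calendar days after March 19, 2019 is May 3, 2019. May 3, 2019 is a Friday and is not a listed holiday, so no roll-forward applies.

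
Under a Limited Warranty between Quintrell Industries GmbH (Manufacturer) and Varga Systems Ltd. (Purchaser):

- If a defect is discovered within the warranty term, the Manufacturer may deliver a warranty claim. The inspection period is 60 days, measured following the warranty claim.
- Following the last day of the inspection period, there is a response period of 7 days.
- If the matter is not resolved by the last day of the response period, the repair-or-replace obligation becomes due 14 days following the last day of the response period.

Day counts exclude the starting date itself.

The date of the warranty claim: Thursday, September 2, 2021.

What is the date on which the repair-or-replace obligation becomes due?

November 22, 2021

The last day of the inspection period: 60 calendar days after September 2, 2021 is November 1, 2021.
The last day of the response period: November 1, 2021 + 7 days = November 8, 2021.
The date on which the repair-or-replace obligation becomes due: 14 calendar days after November 8, 2021 is November 22, 2021.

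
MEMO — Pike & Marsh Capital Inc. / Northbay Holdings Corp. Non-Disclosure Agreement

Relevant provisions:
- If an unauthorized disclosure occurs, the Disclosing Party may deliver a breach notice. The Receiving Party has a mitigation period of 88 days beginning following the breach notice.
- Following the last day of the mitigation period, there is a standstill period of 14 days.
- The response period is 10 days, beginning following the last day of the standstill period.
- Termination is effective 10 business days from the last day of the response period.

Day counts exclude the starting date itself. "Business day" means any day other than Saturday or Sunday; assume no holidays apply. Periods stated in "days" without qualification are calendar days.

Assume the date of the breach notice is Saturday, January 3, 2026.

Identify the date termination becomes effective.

The last day of the mitigation period: 88 calendar days after January 3, 2026 is April 1, 2026.
Adding 14 calendar days to April 1, 2026 gives April 15, 2026, which is the last day of the standstill period.
The last day of the response period: 10 calendar days after April 15, 2026 is April 25, 2026.
From Saturday, April 25, 2026, 10 business days (Apr 27, Apr 28, Apr 29, Apr 30, May 1, May 4, May 5, May 6, May 7, May 8, skipping weekends) brings us to Friday, May 8, 2026, which is the date termination becomes effective.

May 8, 2026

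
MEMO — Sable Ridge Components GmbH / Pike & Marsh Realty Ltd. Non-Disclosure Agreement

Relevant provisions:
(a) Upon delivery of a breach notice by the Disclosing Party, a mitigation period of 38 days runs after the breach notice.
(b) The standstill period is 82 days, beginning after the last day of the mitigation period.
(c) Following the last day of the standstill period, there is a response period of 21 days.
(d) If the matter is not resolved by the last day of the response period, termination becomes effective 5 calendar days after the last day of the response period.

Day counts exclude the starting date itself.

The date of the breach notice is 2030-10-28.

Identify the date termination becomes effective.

2031-03-23

The last day of the mitigation period: 2030-10-28 + 38 days = 2030-12-05.
The last day of the standstill period: 2030-12-05 + 82 days = 2031-02-25.
The last day of the response period: 2031-02-25 + 21 days = 2031-03-18.
The date termination becomes effective: 5 calendar days after 2031-03-18 is 2031-03-23.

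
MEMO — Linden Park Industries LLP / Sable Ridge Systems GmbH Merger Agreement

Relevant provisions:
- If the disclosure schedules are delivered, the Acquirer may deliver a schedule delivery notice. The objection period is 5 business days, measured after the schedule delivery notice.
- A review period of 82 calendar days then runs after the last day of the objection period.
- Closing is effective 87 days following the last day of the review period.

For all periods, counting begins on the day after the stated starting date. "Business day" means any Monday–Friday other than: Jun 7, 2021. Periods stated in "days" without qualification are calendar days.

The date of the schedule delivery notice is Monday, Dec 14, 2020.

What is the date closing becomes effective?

The last day of the objection period: counting 5 business days from Monday, Dec 14, 2020 (Dec 15, Dec 16, Dec 17, Dec 18, Dec 21, skipping weekends) reaches Monday, Dec 21, 2020.
The last day of the review period: Dec 21, 2020 + 82 days = Mar 13, 2021.
Adding 87 calendar days to Mar 13, 2021 gives Jun 8, 2021, which is the date closing becomes effective.

Jun 8, 2021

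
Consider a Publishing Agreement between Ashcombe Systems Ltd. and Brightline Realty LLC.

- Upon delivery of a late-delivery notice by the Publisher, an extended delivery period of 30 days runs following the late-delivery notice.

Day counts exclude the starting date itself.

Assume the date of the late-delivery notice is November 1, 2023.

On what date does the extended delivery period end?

Adding 30 calendar days to November 1, 2023 gives December 1, 2023, which is the last day of the extended delivery period.

December 1, 2023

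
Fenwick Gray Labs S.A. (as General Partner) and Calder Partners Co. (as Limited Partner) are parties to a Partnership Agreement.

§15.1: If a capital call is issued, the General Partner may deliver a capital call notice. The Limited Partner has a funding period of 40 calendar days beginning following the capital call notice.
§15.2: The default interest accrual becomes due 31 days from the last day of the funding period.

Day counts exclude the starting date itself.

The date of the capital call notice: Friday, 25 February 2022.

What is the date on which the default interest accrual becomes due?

7 May 2022

The last day of the funding period: 25 February 2022 + 40 days = 6 April 2022.
Adding 31 calendar days to 6 April 2022 gives 7 May 2022, which is the date on which the default interest accrual becomes due.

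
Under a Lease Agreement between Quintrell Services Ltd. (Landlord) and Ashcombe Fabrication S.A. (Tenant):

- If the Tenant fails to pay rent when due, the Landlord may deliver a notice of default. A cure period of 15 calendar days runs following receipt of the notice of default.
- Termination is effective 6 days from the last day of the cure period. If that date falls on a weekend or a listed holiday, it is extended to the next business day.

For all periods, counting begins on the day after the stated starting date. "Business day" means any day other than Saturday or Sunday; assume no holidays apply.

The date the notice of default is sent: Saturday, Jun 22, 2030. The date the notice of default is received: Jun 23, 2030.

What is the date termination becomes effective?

Jul 15, 2030

Adding 15 calendar days to Jun 23, 2030 gives Jul 8, 2030, which is the last day of the cure period.
The date termination becomes effective: 6 calendar days after Jul 8, 2030 is Jul 14, 2030. That falls on a Sunday, so it rolls to the next business day, Monday, Jul 15, 2030.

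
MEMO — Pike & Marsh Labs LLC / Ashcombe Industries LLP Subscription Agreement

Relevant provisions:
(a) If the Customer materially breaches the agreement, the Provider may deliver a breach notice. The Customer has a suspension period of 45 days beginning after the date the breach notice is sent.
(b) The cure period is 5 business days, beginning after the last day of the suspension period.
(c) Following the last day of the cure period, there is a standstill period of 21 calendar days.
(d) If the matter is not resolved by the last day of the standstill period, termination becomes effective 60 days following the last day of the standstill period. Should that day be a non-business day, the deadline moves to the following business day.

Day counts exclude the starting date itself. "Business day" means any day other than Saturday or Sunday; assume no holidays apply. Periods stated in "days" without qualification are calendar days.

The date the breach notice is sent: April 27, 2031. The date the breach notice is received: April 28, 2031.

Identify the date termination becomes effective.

Adding 45 calendar days to April 27, 2031 gives June 11, 2031, which is the last day of the suspension period.
The last day of the cure period: 5 business days after Wednesday, June 11, 2031, skipping weekends — Jun 12, Jun 13, Jun 16, Jun 17, Jun 18 — lands on Wednesday, June 18, 2031.
Adding 21 calendar days to June 18, 2031 gives July 9, 2031, which is the last day of the standstill period.
Adding 60 calendar days to July 9, 2031 gives September 7, 2031, which is the date termination becomes effective. That falls on a Sunday, so it rolls to the next business day, Monday, September 8, 2031.

September 8, 2031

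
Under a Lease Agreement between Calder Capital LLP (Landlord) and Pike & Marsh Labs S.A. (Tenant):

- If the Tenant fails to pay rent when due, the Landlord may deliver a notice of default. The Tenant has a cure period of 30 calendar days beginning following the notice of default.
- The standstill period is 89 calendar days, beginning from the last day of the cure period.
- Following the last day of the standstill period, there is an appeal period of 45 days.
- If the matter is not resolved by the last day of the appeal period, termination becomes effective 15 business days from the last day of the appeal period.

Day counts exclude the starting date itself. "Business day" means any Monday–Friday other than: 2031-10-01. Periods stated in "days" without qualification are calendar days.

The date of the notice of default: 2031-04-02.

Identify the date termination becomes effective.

2031-10-06

The last day of the cure period: 2031-04-02 + 30 days = 2031-05-02.
Adding 89 calendar days to 2031-05-02 gives 2031-07-30, which is the last day of the standstill period.
The last day of the appeal period: 45 calendar days after 2031-07-30 is 2031-09-13.
The date termination becomes effective: 15 business days after Saturday, 2031-09-13, skipping weekends and the listed holiday on Oct 1 — Sep 15, Sep 16, Sep 17, Sep 18, …, Oct 2, Oct 3, Oct 6 — lands on Monday, 2031-10-06.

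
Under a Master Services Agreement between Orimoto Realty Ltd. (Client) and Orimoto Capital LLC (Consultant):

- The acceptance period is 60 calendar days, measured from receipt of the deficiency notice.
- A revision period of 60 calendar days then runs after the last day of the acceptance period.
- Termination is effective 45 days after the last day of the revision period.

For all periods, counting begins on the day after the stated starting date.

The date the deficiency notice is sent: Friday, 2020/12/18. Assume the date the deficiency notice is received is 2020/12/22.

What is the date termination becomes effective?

Adding 60 calendar days to 2020/12/22 gives 2021/02/20, which is the last day of the acceptance period.
The last day of the revision period: 2021/02/20 + 60 days = 2021/04/21.
The date termination becomes effective: 2021/04/21 + 45 days = 2021/06/05.

2021/06/05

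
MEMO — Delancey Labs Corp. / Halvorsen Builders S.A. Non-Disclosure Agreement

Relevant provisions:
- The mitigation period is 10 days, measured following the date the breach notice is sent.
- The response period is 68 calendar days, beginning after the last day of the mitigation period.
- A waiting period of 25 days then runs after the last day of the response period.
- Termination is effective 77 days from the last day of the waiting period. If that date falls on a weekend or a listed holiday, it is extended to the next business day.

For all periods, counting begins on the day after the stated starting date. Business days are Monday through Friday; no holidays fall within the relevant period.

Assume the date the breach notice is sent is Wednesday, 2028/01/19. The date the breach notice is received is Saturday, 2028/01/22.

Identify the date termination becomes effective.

2028/07/17

The last day of the mitigation period: 2028/01/19 + 10 days = 2028/01/29.
The last day of the response period: 2028/01/29 + 68 days = 2028/04/06.
The last day of the waiting period: 25 calendar days after 2028/04/06 is 2028/05/01.
The date termination becomes effective: 77 calendar days after 2028/05/01 is 2028/07/17. 2028/07/17 is a Monday, so no roll-forward applies.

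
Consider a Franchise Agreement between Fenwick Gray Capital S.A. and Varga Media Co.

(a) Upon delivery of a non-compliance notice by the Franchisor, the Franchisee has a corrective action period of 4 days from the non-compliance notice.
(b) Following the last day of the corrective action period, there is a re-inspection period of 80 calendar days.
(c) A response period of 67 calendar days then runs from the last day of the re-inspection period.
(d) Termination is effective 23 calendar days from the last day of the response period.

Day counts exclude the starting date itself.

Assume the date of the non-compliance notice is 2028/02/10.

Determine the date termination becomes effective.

2028/08/02

The last day of the corrective action period: 2028/02/10 + 4 days = 2028/02/14.
The last day of the re-inspection period: 2028/02/14 + 80 days = 2028/05/04.
Adding 67 calendar days to 2028/05/04 gives 2028/07/10, which is the last day of the response period.
The date termination becomes effective: 2028/07/10 + 23 days = 2028/08/02.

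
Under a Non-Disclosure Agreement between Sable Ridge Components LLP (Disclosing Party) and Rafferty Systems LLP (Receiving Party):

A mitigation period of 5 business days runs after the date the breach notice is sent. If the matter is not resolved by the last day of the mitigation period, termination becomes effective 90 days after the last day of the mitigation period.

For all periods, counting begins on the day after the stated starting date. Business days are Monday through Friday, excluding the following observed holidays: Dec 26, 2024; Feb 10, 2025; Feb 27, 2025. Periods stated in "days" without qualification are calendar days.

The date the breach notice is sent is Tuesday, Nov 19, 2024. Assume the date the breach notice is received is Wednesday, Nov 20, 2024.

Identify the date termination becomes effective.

Feb 24, 2025

The last day of the mitigation period: counting 5 business days from Tuesday, Nov 19, 2024 (Nov 20, Nov 21, Nov 22, Nov 25, Nov 26, skipping weekends) reaches Tuesday, Nov 26, 2024.
The date termination becomes effective: Nov 26, 2024 + 90 days = Feb 24, 2025.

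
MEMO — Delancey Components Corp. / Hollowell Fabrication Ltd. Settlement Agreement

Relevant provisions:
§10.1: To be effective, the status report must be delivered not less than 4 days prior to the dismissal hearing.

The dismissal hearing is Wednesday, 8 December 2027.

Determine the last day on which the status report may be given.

Counting back 4 calendar days from 8 December 2027 gives 4 December 2027.

4 December 2027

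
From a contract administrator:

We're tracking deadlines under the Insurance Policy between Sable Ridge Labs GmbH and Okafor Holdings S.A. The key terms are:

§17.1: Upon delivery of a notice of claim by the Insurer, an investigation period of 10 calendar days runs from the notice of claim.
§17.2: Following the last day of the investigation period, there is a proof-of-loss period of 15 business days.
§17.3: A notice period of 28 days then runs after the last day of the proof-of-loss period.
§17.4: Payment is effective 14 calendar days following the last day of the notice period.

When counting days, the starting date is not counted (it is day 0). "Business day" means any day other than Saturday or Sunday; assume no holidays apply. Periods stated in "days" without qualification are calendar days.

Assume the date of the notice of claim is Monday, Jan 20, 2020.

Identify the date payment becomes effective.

The last day of the investigation period: 10 calendar days after Jan 20, 2020 is Jan 30, 2020.
The last day of the proof-of-loss period: counting 15 business days from Thursday, Jan 30, 2020 (Jan 31, Feb 3, Feb 4, Feb 5, …, Feb 18, Feb 19, Feb 20, skipping weekends) reaches Thursday, Feb 20, 2020.
Adding 28 calendar days to Feb 20, 2020 gives Mar 19, 2020, which is the last day of the notice period.
The date payment becomes effective: Mar 19, 2020 + 14 days = Apr 2, 2020.

Apr 2, 2020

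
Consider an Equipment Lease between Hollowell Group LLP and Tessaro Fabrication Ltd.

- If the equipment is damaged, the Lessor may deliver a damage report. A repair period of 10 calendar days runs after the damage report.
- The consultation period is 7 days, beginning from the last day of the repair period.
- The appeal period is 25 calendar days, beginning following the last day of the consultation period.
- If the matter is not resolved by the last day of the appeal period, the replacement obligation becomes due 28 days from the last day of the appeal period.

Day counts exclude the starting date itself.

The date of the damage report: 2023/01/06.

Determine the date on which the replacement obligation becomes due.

Adding 10 calendar days to 2023/01/06 gives 2023/01/16, which is the last day of the repair period.
The last day of the consultation period: 2023/01/16 + 7 days = 2023/01/23.
The last day of the appeal period: 25 calendar days after 2023/01/23 is 2023/02/17.
The date on which the replacement obligation becomes due: 28 calendar days after 2023/02/17 is 2023/03/17.

2023/03/17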